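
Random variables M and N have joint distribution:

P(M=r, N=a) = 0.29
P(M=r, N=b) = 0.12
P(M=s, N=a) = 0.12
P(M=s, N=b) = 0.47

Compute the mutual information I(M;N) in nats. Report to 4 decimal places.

0.1310 nats

Marginals: p(M) = (0.4100, 0.5900), p(N) = (0.4100, 0.5900).
I(M;N) = Σ p(x,y)·ln[p(x,y)/(p(x)p(y))].
  (r,a): 0.29·ln(1.7252) = 0.15814
  (r,b): 0.12·ln(0.4961) = -0.08412
  (s,a): 0.12·ln(0.4961) = -0.08412
  (s,b): 0.47·ln(1.3502) = 0.14111
Sum = 0.1310 nats.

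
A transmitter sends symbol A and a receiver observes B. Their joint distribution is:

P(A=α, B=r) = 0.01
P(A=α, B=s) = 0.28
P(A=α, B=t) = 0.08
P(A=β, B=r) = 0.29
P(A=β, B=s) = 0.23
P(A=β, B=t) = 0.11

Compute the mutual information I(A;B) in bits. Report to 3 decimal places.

0.194 bits

Marginals: p(A) = (0.3700, 0.6300), p(B) = (0.3000, 0.5100, 0.1900).
I(A;B) = H(A) + H(B) − H(A,B).
H(A) = 0.9507, H(B) = 1.4717, H(A,B) = 2.2280.
I(A;B) = 0.9507 + 1.4717 − 2.2280 = 0.194 bits.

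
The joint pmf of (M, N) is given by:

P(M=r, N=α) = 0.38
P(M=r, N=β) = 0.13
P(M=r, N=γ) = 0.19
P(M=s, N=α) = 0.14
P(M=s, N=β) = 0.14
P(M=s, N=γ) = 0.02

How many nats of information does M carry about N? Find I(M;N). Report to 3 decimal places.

0.055 nats

Marginals: p(M) = (0.7000, 0.3000), p(N) = (0.5200, 0.2700, 0.2100).
I(M;N) = H(M) + H(N) − H(M,N).
H(M) = 0.6109, H(N) = 1.0213, H(M,N) = 1.5772.
I(M;N) = 0.6109 + 1.0213 − 1.5772 = 0.055 nats.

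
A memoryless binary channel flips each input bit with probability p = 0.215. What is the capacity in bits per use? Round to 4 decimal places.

Binary symmetric channel: C = 1 − h₂(ε) where h₂ is the binary entropy function.
h₂(0.215) = −0.215·log₂0.215 − 0.785·log₂0.785 = 0.7509.
C = 1 − 0.7509 = 0.2491 bits per channel use.

0.2491 bits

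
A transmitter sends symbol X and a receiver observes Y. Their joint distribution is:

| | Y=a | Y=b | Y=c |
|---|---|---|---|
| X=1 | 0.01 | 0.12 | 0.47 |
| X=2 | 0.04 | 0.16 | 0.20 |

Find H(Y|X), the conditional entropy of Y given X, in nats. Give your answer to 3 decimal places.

Marginals: p(X) = (0.6000, 0.4000), p(Y) = (0.0500, 0.2800, 0.6700).
H(Y|X) = Σ p(X) · H(Y|X=·).
  X=1: p=0.6000, H(Y|X=1) = 0.5814
  X=2: p=0.4000, H(Y|X=2) = 0.9433
Weighted sum = 0.726 nats.

0.726 nats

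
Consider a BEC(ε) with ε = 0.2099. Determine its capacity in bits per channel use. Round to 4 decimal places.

0.7901 bits

Binary erasure channel: capacity C = 1 − ε.
C = 1 − 0.2099 = 0.7901 bits per channel use.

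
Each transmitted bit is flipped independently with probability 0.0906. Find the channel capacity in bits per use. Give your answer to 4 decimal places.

Binary symmetric channel: C = 1 − h₂(ε) where h₂ is the binary entropy function.
h₂(0.0906) = −0.0906·log₂0.0906 − 0.9094·log₂0.9094 = 0.4385.
C = 1 − 0.4385 = 0.5615 bits per channel use.

0.5615 bits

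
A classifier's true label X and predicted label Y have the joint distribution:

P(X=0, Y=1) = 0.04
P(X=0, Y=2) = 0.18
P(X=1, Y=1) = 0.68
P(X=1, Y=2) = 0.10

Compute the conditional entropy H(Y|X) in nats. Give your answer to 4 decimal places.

Chain rule: H(Y|X) = H(X,Y) − H(X).
Marginals: p(X) = (0.2200, 0.7800), p(Y) = (0.7200, 0.2800).
H(X,Y) = 0.9299 nats; H(X) = 0.5269 nats.
H(Y|X) = 0.9299 − 0.5269 = 0.4030 nats.

0.4030 nats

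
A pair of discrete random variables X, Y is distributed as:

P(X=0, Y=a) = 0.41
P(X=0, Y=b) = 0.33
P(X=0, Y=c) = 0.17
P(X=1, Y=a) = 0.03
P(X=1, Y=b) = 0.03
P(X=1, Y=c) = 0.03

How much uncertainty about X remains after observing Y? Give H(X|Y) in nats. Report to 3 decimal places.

Marginals: p(X) = (0.9100, 0.0900), p(Y) = (0.4400, 0.3600, 0.2000).
H(X|Y) = Σ p(Y) · H(X|Y=·).
  Y=a: p=0.4400, H(X|Y=a) = 0.2489
  Y=b: p=0.3600, H(X|Y=b) = 0.2868
  Y=c: p=0.2000, H(X|Y=c) = 0.4227
Weighted sum = 0.297 nats.

0.297 nats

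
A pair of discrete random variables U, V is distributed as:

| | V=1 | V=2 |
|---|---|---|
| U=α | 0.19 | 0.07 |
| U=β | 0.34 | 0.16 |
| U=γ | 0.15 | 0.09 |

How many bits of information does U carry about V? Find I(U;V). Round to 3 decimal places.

Marginals: p(U) = (0.2600, 0.5000, 0.2400), p(V) = (0.6800, 0.3200).
I(U;V) = Σ p(x,y)·log₂[p(x,y)/(p(x)p(y))].
  (α,1): 0.19·log₂(1.0747) = 0.0197
  (α,2): 0.07·log₂(0.8413) = -0.0174
  (β,1): 0.34·log₂(1.0000) = 0.0000
  (β,2): 0.16·log₂(1.0000) = 0.0000
  (γ,1): 0.15·log₂(0.9191) = -0.0183
  (γ,2): 0.09·log₂(1.1719) = 0.0206
Sum = 0.005 bits.

0.005 bits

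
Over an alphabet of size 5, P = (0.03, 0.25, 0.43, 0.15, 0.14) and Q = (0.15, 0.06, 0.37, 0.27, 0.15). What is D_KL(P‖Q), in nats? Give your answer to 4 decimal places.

0.2753 nats

D(P‖Q) = Σ p·ln(p/q).
  0.03·ln(0.03/0.15) = -0.04828
  0.25·ln(0.25/0.06) = 0.35678
  0.43·ln(0.43/0.37) = 0.06462
  0.15·ln(0.15/0.27) = -0.08817
  0.14·ln(0.14/0.15) = -0.00966
D(P‖Q) = 0.2753 nats.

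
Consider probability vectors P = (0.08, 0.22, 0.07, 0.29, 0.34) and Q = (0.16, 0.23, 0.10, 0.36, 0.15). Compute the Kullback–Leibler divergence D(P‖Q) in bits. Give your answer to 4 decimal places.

0.1808 bits

D(P‖Q) = Σ p·log₂(p/q).
  0.08·log₂(0.08/0.16) = -0.08000
  0.22·log₂(0.22/0.23) = -0.01411
  0.07·log₂(0.07/0.10) = -0.03602
  0.29·log₂(0.29/0.36) = -0.09046
  0.34·log₂(0.34/0.15) = 0.40139
D(P‖Q) = 0.1808 bits.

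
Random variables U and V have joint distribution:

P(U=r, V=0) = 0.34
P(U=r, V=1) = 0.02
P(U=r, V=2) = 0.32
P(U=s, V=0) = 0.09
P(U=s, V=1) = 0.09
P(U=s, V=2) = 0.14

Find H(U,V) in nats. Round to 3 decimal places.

H(U,V) = −Σ p(x,y)·ln p(x,y) over all 6 cells.
  cell (r,0): −0.34·ln0.34 = 0.3668
  cell (r,1): −0.02·ln0.02 = 0.0782
  cell (r,2): −0.32·ln0.32 = 0.3646
  cell (s,0): −0.09·ln0.09 = 0.2167
  cell (s,1): −0.09·ln0.09 = 0.2167
  cell (s,2): −0.14·ln0.14 = 0.2753
Sum = 1.518 nats.

1.518 nats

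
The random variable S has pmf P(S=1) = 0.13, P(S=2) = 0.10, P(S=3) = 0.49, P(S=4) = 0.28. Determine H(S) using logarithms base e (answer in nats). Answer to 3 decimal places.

H(S) = −Σ p·ln p.
  −(0.13)·ln(0.13) = 0.2652
  −(0.10)·ln(0.10) = 0.2303
  −(0.49)·ln(0.49) = 0.3495
  −(0.28)·ln(0.28) = 0.3564
Sum: 0.2652 + 0.2303 + 0.3495 + 0.3564 = 1.201 nats.

1.201 nats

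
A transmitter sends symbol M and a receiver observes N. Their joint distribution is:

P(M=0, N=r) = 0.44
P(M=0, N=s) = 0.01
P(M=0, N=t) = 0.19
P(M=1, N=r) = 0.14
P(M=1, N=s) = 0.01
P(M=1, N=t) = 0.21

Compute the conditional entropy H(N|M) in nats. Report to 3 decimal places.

0.718 nats

Chain rule: H(N|M) = H(M,N) − H(M).
Marginals: p(M) = (0.6400, 0.3600), p(N) = (0.5800, 0.0200, 0.4000).
H(M,N) = 1.3719 nats; H(M) = 0.6534 nats.
H(N|M) = 1.3719 − 0.6534 = 0.718 nats.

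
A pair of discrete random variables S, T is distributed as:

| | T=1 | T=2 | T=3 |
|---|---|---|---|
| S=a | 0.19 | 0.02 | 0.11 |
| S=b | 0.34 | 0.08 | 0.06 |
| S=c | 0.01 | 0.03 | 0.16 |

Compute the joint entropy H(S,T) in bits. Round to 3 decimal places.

H(S,T) = −Σ p(x,y)·log₂ p(x,y) over all 9 cells.
  cell (a,1): −0.19·log₂0.19 = 0.4552
  cell (a,2): −0.02·log₂0.02 = 0.1129
  cell (a,3): −0.11·log₂0.11 = 0.3503
  cell (b,1): −0.34·log₂0.34 = 0.5292
  cell (b,2): −0.08·log₂0.08 = 0.2915
  cell (b,3): −0.06·log₂0.06 = 0.2435
  cell (c,1): −0.01·log₂0.01 = 0.0664
  cell (c,2): −0.03·log₂0.03 = 0.1518
  cell (c,3): −0.16·log₂0.16 = 0.4230
Sum = 2.624 bits.

2.624 bits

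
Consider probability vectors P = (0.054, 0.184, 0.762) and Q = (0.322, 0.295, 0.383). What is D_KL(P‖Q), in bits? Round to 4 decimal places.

D(P‖Q) = Σ p·log₂(p/q).
  0.054·log₂(0.054/0.322) = -0.13911
  0.184·log₂(0.184/0.295) = -0.12531
  0.762·log₂(0.762/0.383) = 0.75624
D(P‖Q) = 0.4918 bits.

0.4918 bits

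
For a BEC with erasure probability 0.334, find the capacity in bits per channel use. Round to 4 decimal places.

Binary erasure channel: capacity C = 1 − ε.
C = 1 − 0.334 = 0.6660 bits per channel use.

0.6660 bits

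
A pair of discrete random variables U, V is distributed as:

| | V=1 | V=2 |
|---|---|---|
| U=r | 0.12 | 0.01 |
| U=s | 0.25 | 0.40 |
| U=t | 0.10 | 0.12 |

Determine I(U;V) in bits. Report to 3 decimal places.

Marginals: p(U) = (0.1300, 0.6500, 0.2200), p(V) = (0.4700, 0.5300).
I(U;V) = Σ p(x,y)·log₂[p(x,y)/(p(x)p(y))].
  (r,1): 0.12·log₂(1.9640) = 0.1169
  (r,2): 0.01·log₂(0.1451) = -0.0278
  (s,1): 0.25·log₂(0.8183) = -0.0723
  (s,2): 0.40·log₂(1.1611) = 0.0862
  (t,1): 0.10·log₂(0.9671) = -0.0048
  (t,2): 0.12·log₂(1.0292) = 0.0050
Sum = 0.103 bits.

0.103 bits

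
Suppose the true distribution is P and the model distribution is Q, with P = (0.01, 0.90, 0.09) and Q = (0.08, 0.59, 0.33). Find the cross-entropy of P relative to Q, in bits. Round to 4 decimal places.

H(P,Q) = −Σ p·log₂ q.
  −0.01·log₂(0.08) = 0.03644
  −0.90·log₂(0.59) = 0.68509
  −0.09·log₂(0.33) = 0.14395
H(P,Q) = 0.8655 bits.

0.8655 bits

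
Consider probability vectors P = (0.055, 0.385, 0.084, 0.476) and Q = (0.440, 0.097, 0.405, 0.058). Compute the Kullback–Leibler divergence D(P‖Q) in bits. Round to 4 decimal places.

D(P‖Q) = Σ p·log₂(p/q).
  0.055·log₂(0.055/0.440) = -0.16500
  0.385·log₂(0.385/0.097) = 0.76569
  0.084·log₂(0.084/0.405) = -0.19063
  0.476·log₂(0.476/0.058) = 1.44553
D(P‖Q) = 1.8556 bits.

1.8556 bits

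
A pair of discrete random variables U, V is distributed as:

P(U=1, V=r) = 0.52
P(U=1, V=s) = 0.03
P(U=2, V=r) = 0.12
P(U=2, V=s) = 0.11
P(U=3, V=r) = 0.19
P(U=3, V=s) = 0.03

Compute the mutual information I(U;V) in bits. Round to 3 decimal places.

0.134 bits

Marginals: p(U) = (0.5500, 0.2300, 0.2200), p(V) = (0.8300, 0.1700).
I(U;V) = H(U) + H(V) − H(U,V).
H(U) = 1.4426, H(V) = 0.6577, H(U,V) = 1.9667.
I(U;V) = 1.4426 + 0.6577 − 1.9667 = 0.134 bits.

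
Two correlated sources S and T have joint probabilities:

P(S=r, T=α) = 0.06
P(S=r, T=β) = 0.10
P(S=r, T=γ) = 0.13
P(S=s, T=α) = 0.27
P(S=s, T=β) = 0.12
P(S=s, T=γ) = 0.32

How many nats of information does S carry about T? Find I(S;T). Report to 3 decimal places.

Marginals: p(S) = (0.2900, 0.7100), p(T) = (0.3300, 0.2200, 0.4500).
I(S;T) = H(S) + H(T) − H(S,T).
H(S) = 0.6022, H(T) = 1.0583, H(S,T) = 1.6369.
I(S;T) = 0.6022 + 1.0583 − 1.6369 = 0.024 nats.

0.024 nats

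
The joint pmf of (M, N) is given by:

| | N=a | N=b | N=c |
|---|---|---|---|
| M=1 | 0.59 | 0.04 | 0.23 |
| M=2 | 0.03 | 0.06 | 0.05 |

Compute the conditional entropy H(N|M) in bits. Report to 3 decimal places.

1.150 bits

Chain rule: H(N|M) = H(M,N) − H(M).
Marginals: p(M) = (0.8600, 0.1400), p(N) = (0.6200, 0.1000, 0.2800).
H(M,N) = 1.7339 bits; H(M) = 0.5842 bits.
H(N|M) = 1.7339 − 0.5842 = 1.150 bits.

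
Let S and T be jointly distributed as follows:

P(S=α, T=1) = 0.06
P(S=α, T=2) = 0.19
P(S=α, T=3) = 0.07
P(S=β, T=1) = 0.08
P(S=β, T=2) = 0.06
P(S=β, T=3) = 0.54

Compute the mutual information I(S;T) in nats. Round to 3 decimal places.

Marginals: p(S) = (0.3200, 0.6800), p(T) = (0.1400, 0.2500, 0.6100).
I(S;T) = Σ p(x,y)·ln[p(x,y)/(p(x)p(y))].
  (α,1): 0.06·ln(1.3393) = 0.0175
  (α,2): 0.19·ln(2.3750) = 0.1643
  (α,3): 0.07·ln(0.3586) = -0.0718
  (β,1): 0.08·ln(0.8403) = -0.0139
  (β,2): 0.06·ln(0.3529) = -0.0625
  (β,3): 0.54·ln(1.3018) = 0.1424
Sum = 0.176 nats.

0.176 nats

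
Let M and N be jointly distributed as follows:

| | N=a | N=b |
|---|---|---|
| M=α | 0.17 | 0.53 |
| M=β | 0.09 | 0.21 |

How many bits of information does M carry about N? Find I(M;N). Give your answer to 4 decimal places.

0.0025 bits

Marginals: p(M) = (0.7000, 0.3000), p(N) = (0.2600, 0.7400).
I(M;N) = H(M) + H(N) − H(M,N).
H(M) = 0.8813, H(N) = 0.8267, H(M,N) = 1.7055.
I(M;N) = 0.8813 + 0.8267 − 1.7055 = 0.0025 bits.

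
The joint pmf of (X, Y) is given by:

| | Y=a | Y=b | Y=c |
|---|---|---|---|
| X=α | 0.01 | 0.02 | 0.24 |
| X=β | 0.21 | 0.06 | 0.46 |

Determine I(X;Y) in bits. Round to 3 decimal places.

0.069 bits

Marginals: p(X) = (0.2700, 0.7300), p(Y) = (0.2200, 0.0800, 0.7000).
I(X;Y) = H(X) + H(Y) − H(X,Y).
H(X) = 0.8415, H(Y) = 1.1323, H(X,Y) = 1.9051.
I(X;Y) = 0.8415 + 1.1323 − 1.9051 = 0.069 bits.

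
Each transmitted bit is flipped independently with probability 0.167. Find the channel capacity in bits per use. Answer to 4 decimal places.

0.3492 bits

Binary symmetric channel: C = 1 − h₂(ε) where h₂ is the binary entropy function.
h₂(0.167) = −0.167·log₂0.167 − 0.833·log₂0.833 = 0.6508.
C = 1 − 0.6508 = 0.3492 bits per channel use.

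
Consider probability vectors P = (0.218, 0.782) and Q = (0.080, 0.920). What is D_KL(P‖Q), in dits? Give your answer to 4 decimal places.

0.0397 dits

D(P‖Q) = Σ p·log₁₀(p/q).
  0.218·log₁₀(0.218/0.080) = 0.09491
  0.782·log₁₀(0.782/0.920) = -0.05519
D(P‖Q) = 0.0397 dits.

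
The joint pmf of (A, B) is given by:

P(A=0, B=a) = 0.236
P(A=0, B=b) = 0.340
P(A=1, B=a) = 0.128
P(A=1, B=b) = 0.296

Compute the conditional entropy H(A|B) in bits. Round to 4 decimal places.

0.9743 bits

Chain rule: H(A|B) = H(A,B) − H(B).
Marginals: p(A) = (0.5760, 0.4240), p(B) = (0.3640, 0.6360).
H(A,B) = 1.9203 bits; H(B) = 0.9460 bits.
H(A|B) = 1.9203 − 0.9460 = 0.9743 bits.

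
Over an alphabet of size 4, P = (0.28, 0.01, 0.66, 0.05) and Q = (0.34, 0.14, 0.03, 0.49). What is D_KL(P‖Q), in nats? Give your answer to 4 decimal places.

1.8452 nats

D(P‖Q) = Σ p·ln(p/q).
  0.28·ln(0.28/0.34) = -0.05436
  0.01·ln(0.01/0.14) = -0.02639
  0.66·ln(0.66/0.03) = 2.04009
  0.05·ln(0.05/0.49) = -0.11412
D(P‖Q) = 1.8452 nats.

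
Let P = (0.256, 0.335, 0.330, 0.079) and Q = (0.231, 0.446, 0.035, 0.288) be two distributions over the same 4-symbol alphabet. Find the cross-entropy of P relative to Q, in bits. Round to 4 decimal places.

H(P,Q) = −Σ p·log₂ q.
  −0.256·log₂(0.231) = 0.54119
  −0.335·log₂(0.446) = 0.39024
  −0.330·log₂(0.035) = 1.59605
  −0.079·log₂(0.288) = 0.14187
H(P,Q) = 2.6693 bits.

2.6693 bits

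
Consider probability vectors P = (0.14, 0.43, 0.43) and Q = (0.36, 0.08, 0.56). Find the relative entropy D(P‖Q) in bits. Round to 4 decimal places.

0.6887 bits

D(P‖Q) = Σ p·log₂(p/q).
  0.14·log₂(0.14/0.36) = -0.19076
  0.43·log₂(0.43/0.08) = 1.04329
  0.43·log₂(0.43/0.56) = -0.16387
D(P‖Q) = 0.6887 bits.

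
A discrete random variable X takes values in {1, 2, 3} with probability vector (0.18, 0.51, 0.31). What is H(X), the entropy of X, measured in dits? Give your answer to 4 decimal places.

H(X) = −Σ p·log₁₀ p.
  −(0.18)·log₁₀(0.18) = 0.13405
  −(0.51)·log₁₀(0.51) = 0.14914
  −(0.31)·log₁₀(0.31) = 0.15768
Sum: 0.13405 + 0.14914 + 0.15768 = 0.4409 dits.

0.4409 dits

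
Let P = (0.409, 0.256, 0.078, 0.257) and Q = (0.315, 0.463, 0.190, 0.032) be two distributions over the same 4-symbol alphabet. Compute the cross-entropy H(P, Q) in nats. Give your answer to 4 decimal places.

H(P,Q) = −Σ p·ln q.
  −0.409·ln(0.315) = 0.47247
  −0.256·ln(0.463) = 0.19713
  −0.078·ln(0.190) = 0.12954
  −0.257·ln(0.032) = 0.88460
H(P,Q) = 1.6837 nats.

1.6837 nats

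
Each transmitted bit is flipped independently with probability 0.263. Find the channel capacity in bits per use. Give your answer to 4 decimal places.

Binary symmetric channel: C = 1 − h₂(ε) where h₂ is the binary entropy function.
h₂(0.263) = −0.263·log₂0.263 − 0.737·log₂0.737 = 0.8312.
C = 1 − 0.8312 = 0.1688 bits per channel use.

0.1688 bits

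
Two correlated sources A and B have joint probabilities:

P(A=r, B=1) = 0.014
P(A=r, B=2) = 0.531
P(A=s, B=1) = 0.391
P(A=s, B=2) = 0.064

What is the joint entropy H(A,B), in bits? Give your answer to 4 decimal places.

1.3547 bits

H(A,B) = −Σ p(x,y)·log₂ p(x,y) over all 4 cells.
  cell (r,1): −0.014·log₂0.014 = 0.08622
  cell (r,2): −0.531·log₂0.531 = 0.48492
  cell (s,1): −0.391·log₂0.391 = 0.52971
  cell (s,2): −0.064·log₂0.064 = 0.25381
Sum = 1.3547 bits.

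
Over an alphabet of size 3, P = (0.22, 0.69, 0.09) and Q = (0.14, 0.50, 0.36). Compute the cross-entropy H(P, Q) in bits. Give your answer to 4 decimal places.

H(P,Q) = −Σ p·log₂ q.
  −0.22·log₂(0.14) = 0.62403
  −0.69·log₂(0.50) = 0.69000
  −0.09·log₂(0.36) = 0.13265
H(P,Q) = 1.4467 bits.

1.4467 bits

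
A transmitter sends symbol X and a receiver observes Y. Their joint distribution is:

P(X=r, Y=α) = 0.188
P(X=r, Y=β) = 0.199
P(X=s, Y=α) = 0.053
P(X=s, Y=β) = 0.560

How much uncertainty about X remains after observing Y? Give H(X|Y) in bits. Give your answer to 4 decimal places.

0.8132 bits

Chain rule: H(X|Y) = H(X,Y) − H(Y).
Marginals: p(X) = (0.3870, 0.6130), p(Y) = (0.2410, 0.7590).
H(X,Y) = 1.6099 bits; H(Y) = 0.7967 bits.
H(X|Y) = 1.6099 − 0.7967 = 0.8132 bits.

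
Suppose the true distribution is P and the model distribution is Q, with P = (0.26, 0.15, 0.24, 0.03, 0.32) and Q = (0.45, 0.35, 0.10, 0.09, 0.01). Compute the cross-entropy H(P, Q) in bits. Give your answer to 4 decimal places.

H(P,Q) = −Σ p·log₂ q.
  −0.26·log₂(0.45) = 0.29952
  −0.15·log₂(0.35) = 0.22719
  −0.24·log₂(0.10) = 0.79726
  −0.03·log₂(0.09) = 0.10422
  −0.32·log₂(0.01) = 2.12603
H(P,Q) = 3.5542 bits.

3.5542 bits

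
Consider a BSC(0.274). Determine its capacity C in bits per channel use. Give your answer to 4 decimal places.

0.1529 bits

Binary symmetric channel: C = 1 − h₂(ε) where h₂ is the binary entropy function.
h₂(0.274) = −0.274·log₂0.274 − 0.726·log₂0.726 = 0.8471.
C = 1 − 0.8471 = 0.1529 bits per channel use.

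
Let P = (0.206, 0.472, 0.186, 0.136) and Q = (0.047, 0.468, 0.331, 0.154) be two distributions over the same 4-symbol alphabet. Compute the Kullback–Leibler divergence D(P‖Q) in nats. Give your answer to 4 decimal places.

0.1843 nats

D(P‖Q) = Σ p·ln(p/q).
  0.206·ln(0.206/0.047) = 0.30441
  0.472·ln(0.472/0.468) = 0.00402
  0.186·ln(0.186/0.331) = -0.10721
  0.136·ln(0.136/0.154) = -0.01690
D(P‖Q) = 0.1843 nats.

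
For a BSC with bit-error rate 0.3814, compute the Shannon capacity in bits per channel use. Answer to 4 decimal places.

Binary symmetric channel: C = 1 − h₂(ε) where h₂ is the binary entropy function.
h₂(0.3814) = −0.3814·log₂0.3814 − 0.6186·log₂0.6186 = 0.9590.
C = 1 − 0.9590 = 0.0410 bits per channel use.

0.0410 bits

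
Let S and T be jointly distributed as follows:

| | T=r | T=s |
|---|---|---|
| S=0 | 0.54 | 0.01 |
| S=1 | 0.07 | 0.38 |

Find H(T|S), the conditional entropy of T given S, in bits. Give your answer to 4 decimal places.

0.3527 bits

Marginals: p(S) = (0.5500, 0.4500), p(T) = (0.6100, 0.3900).
H(T|S) = Σ p(S) · H(T|S=·).
  S=0: p=0.5500, H(T|S=0) = 0.1311
  S=1: p=0.4500, H(T|S=1) = 0.6236
Weighted sum = 0.3527 bits.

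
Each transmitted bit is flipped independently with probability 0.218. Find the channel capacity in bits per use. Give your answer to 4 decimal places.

Binary symmetric channel: C = 1 − h₂(ε) where h₂ is the binary entropy function.
h₂(0.218) = −0.218·log₂0.218 − 0.782·log₂0.782 = 0.7565.
C = 1 − 0.7565 = 0.2435 bits per channel use.

0.2435 bits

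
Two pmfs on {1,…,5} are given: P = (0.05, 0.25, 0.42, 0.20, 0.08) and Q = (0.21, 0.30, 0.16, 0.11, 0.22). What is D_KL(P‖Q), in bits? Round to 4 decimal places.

D(P‖Q) = Σ p·log₂(p/q).
  0.05·log₂(0.05/0.21) = -0.10352
  0.25·log₂(0.25/0.30) = -0.06576
  0.42·log₂(0.42/0.16) = 0.58477
  0.20·log₂(0.20/0.11) = 0.17250
  0.08·log₂(0.08/0.22) = -0.11675
D(P‖Q) = 0.4712 bits.

0.4712 bits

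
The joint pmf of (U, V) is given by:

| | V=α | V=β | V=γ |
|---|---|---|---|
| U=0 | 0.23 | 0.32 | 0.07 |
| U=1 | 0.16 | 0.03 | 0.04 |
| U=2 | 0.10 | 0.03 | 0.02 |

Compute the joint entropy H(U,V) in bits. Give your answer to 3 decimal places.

2.640 bits

H(U,V) = −Σ p(x,y)·log₂ p(x,y) over all 9 cells.
  cell (0,α): −0.23·log₂0.23 = 0.4877
  cell (0,β): −0.32·log₂0.32 = 0.5260
  cell (0,γ): −0.07·log₂0.07 = 0.2686
  cell (1,α): −0.16·log₂0.16 = 0.4230
  cell (1,β): −0.03·log₂0.03 = 0.1518
  cell (1,γ): −0.04·log₂0.04 = 0.1858
  cell (2,α): −0.10·log₂0.10 = 0.3322
  cell (2,β): −0.03·log₂0.03 = 0.1518
  cell (2,γ): −0.02·log₂0.02 = 0.1129
Sum = 2.640 bits.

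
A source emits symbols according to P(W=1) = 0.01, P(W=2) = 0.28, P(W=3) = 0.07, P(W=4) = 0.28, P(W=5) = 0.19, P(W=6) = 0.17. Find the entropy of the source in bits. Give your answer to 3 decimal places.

2.253 bits

H(W) = −Σ p·log₂ p.
  −(0.01)·log₂(0.01) = 0.0664
  −(0.28)·log₂(0.28) = 0.5142
  −(0.07)·log₂(0.07) = 0.2686
  −(0.28)·log₂(0.28) = 0.5142
  −(0.19)·log₂(0.19) = 0.4552
  −(0.17)·log₂(0.17) = 0.4346
Sum: 0.0664 + 0.5142 + 0.2686 + 0.5142 + 0.4552 + 0.4346 = 2.253 bits.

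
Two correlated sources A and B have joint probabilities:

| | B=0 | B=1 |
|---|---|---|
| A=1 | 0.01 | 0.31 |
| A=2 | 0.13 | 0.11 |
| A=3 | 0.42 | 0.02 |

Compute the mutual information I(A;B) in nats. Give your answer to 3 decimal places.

Marginals: p(A) = (0.3200, 0.2400, 0.4400), p(B) = (0.5600, 0.4400).
I(A;B) = Σ p(x,y)·ln[p(x,y)/(p(x)p(y))].
  (1,0): 0.01·ln(0.0558) = -0.0289
  (1,1): 0.31·ln(2.2017) = 0.2447
  (2,0): 0.13·ln(0.9673) = -0.0043
  (2,1): 0.11·ln(1.0417) = 0.0045
  (3,0): 0.42·ln(1.7045) = 0.2240
  (3,1): 0.02·ln(0.1033) = -0.0454
Sum = 0.395 nats.

0.395 nats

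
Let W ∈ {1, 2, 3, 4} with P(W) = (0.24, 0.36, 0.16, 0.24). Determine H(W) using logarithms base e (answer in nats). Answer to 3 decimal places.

1.346 nats

H(W) = −Σ p·ln p.
  −(0.24)·ln(0.24) = 0.3425
  −(0.36)·ln(0.36) = 0.3678
  −(0.16)·ln(0.16) = 0.2932
  −(0.24)·ln(0.24) = 0.3425
Sum: 0.3425 + 0.3678 + 0.2932 + 0.3425 = 1.346 nats.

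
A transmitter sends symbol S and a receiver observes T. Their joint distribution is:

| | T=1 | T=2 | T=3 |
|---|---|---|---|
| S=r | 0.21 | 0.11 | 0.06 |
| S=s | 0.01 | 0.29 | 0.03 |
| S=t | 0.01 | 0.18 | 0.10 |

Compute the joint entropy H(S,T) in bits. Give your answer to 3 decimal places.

2.647 bits

H(S,T) = −Σ p(x,y)·log₂ p(x,y) over all 9 cells.
  cell (r,1): −0.21·log₂0.21 = 0.4728
  cell (r,2): −0.11·log₂0.11 = 0.3503
  cell (r,3): −0.06·log₂0.06 = 0.2435
  cell (s,1): −0.01·log₂0.01 = 0.0664
  cell (s,2): −0.29·log₂0.29 = 0.5179
  cell (s,3): −0.03·log₂0.03 = 0.1518
  cell (t,1): −0.01·log₂0.01 = 0.0664
  cell (t,2): −0.18·log₂0.18 = 0.4453
  cell (t,3): −0.10·log₂0.10 = 0.3322
Sum = 2.647 bits.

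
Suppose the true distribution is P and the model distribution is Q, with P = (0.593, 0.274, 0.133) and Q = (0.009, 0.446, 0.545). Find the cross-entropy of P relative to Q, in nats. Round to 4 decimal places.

H(P,Q) = −Σ p·ln q.
  −0.593·ln(0.009) = 2.79334
  −0.274·ln(0.446) = 0.22124
  −0.133·ln(0.545) = 0.08073
H(P,Q) = 3.0953 nats.

3.0953 nats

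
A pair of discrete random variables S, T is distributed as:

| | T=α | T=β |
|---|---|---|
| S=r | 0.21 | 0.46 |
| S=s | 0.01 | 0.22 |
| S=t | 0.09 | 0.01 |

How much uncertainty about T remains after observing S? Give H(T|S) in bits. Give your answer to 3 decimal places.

Marginals: p(S) = (0.6700, 0.2300, 0.1000), p(T) = (0.3100, 0.6900).
H(T|S) = Σ p(S) · H(T|S=·).
  S=r: p=0.6700, H(T|S=r) = 0.8971
  S=s: p=0.2300, H(T|S=s) = 0.2580
  S=t: p=0.1000, H(T|S=t) = 0.4690
Weighted sum = 0.707 bits.

0.707 bits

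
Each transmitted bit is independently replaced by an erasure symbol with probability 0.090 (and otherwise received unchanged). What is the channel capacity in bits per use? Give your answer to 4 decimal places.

Binary erasure channel: capacity C = 1 − ε.
C = 1 − 0.090 = 0.9100 bits per channel use.

0.9100 bits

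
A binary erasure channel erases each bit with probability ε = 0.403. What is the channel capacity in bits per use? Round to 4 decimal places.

0.5970 bits

Binary erasure channel: capacity C = 1 − ε.
C = 1 − 0.403 = 0.5970 bits per channel use.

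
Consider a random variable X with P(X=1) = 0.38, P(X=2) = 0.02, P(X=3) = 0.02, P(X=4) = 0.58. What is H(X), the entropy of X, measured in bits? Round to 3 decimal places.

1.212 bits

H(X) = −Σ p·log₂ p.
  −(0.38)·log₂(0.38) = 0.5305
  −(0.02)·log₂(0.02) = 0.1129
  −(0.02)·log₂(0.02) = 0.1129
  −(0.58)·log₂(0.58) = 0.4558
Sum: 0.5305 + 0.1129 + 0.1129 + 0.4558 = 1.212 bits.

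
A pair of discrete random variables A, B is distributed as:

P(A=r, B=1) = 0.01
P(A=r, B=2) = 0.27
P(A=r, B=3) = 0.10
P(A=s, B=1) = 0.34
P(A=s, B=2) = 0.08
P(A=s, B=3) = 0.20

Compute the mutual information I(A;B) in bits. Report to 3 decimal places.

0.346 bits

Marginals: p(A) = (0.3800, 0.6200), p(B) = (0.3500, 0.3500, 0.3000).
I(A;B) = H(A) + H(B) − H(A,B).
H(A) = 0.9580, H(B) = 1.5813, H(A,B) = 2.1937.
I(A;B) = 0.9580 + 1.5813 − 2.1937 = 0.346 bits.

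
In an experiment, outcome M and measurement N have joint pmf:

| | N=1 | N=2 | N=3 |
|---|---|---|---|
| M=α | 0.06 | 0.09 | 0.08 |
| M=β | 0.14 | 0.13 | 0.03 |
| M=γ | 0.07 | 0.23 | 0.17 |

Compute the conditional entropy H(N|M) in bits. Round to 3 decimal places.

Chain rule: H(N|M) = H(M,N) − H(M).
Marginals: p(M) = (0.2300, 0.3000, 0.4700), p(N) = (0.2700, 0.4500, 0.2800).
H(M,N) = 2.9700 bits; H(M) = 1.5207 bits.
H(N|M) = 2.9700 − 1.5207 = 1.449 bits.

1.449 bits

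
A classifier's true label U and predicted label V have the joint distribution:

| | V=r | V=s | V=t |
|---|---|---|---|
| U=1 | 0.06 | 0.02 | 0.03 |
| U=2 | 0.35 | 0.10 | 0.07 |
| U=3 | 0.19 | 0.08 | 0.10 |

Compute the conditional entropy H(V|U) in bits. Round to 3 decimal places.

Marginals: p(U) = (0.1100, 0.5200, 0.3700), p(V) = (0.6000, 0.2000, 0.2000).
H(V|U) = Σ p(U) · H(V|U=·).
  U=1: p=0.1100, H(V|U=1) = 1.4354
  U=2: p=0.5200, H(V|U=2) = 1.2313
  U=3: p=0.3700, H(V|U=3) = 1.4816
Weighted sum = 1.346 bits.

1.346 bits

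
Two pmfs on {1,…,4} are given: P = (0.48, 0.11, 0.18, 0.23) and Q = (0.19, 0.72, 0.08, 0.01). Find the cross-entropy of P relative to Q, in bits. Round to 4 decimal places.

3.3862 bits

H(P,Q) = −Σ p·log₂ q.
  −0.48·log₂(0.19) = 1.15005
  −0.11·log₂(0.72) = 0.05213
  −0.18·log₂(0.08) = 0.65589
  −0.23·log₂(0.01) = 1.52809
H(P,Q) = 3.3862 bits.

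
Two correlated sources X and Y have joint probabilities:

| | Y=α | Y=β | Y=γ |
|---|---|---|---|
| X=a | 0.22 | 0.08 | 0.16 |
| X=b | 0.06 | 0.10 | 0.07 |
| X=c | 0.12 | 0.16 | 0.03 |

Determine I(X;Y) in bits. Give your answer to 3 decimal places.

Marginals: p(X) = (0.4600, 0.2300, 0.3100), p(Y) = (0.4000, 0.3400, 0.2600).
I(X;Y) = Σ p(x,y)·log₂[p(x,y)/(p(x)p(y))].
  (a,α): 0.22·log₂(1.1957) = 0.0567
  (a,β): 0.08·log₂(0.5115) = -0.0774
  (a,γ): 0.16·log₂(1.3378) = 0.0672
  (b,α): 0.06·log₂(0.6522) = -0.0370
  (b,β): 0.10·log₂(1.2788) = 0.0355
  (b,γ): 0.07·log₂(1.1706) = 0.0159
  (c,α): 0.12·log₂(0.9677) = -0.0057
  (c,β): 0.16·log₂(1.5180) = 0.0964
  (c,γ): 0.03·log₂(0.3722) = -0.0428
Sum = 0.109 bits.

0.109 bits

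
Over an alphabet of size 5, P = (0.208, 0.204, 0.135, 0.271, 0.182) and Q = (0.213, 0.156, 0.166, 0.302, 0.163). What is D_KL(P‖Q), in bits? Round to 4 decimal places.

0.0182 bits

D(P‖Q) = Σ p·log₂(p/q).
  0.208·log₂(0.208/0.213) = -0.00713
  0.204·log₂(0.204/0.156) = 0.07895
  0.135·log₂(0.135/0.166) = -0.04026
  0.271·log₂(0.271/0.302) = -0.04235
  0.182·log₂(0.182/0.163) = 0.02895
D(P‖Q) = 0.0182 bits.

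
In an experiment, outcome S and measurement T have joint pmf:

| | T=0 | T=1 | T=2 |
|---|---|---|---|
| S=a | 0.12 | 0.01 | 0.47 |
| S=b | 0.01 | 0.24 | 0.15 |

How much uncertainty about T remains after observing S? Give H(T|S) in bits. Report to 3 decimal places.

Marginals: p(S) = (0.6000, 0.4000), p(T) = (0.1300, 0.2500, 0.6200).
H(T|S) = Σ p(S) · H(T|S=·).
  S=a: p=0.6000, H(T|S=a) = 0.8388
  S=b: p=0.4000, H(T|S=b) = 1.1059
Weighted sum = 0.946 bits.

0.946 bits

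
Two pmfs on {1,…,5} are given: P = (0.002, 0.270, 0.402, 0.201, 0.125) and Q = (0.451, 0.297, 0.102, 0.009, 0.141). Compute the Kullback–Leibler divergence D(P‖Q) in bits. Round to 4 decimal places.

1.6216 bits

D(P‖Q) = Σ p·log₂(p/q).
  0.002·log₂(0.002/0.451) = -0.01563
  0.270·log₂(0.270/0.297) = -0.03713
  0.402·log₂(0.402/0.102) = 0.79541
  0.201·log₂(0.201/0.009) = 0.90071
  0.125·log₂(0.125/0.141) = -0.02172
D(P‖Q) = 1.6216 bits.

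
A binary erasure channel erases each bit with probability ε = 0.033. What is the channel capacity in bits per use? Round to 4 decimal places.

0.9670 bits

Binary erasure channel: capacity C = 1 − ε.
C = 1 − 0.033 = 0.9670 bits per channel use.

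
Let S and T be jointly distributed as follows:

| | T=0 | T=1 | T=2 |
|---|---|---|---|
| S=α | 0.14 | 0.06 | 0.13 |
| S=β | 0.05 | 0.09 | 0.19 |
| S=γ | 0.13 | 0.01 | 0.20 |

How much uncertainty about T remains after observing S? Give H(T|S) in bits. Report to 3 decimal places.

Marginals: p(S) = (0.3300, 0.3300, 0.3400), p(T) = (0.3200, 0.1600, 0.5200).
H(T|S) = Σ p(S) · H(T|S=·).
  S=α: p=0.3300, H(T|S=α) = 1.5014
  S=β: p=0.3300, H(T|S=β) = 1.3823
  S=γ: p=0.3400, H(T|S=γ) = 1.1303
Weighted sum = 1.336 bits.

1.336 bits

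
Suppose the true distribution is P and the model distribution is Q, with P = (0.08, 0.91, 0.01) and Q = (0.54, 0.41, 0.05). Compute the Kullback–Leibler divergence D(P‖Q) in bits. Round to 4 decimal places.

D(P‖Q) = Σ p·log₂(p/q).
  0.08·log₂(0.08/0.54) = -0.22039
  0.91·log₂(0.91/0.41) = 1.04672
  0.01·log₂(0.01/0.05) = -0.02322
D(P‖Q) = 0.8031 bits.

0.8031 bits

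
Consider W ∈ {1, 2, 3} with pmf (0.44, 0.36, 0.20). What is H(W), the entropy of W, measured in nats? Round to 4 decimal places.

1.0509 nats

H(W) = −Σ p·ln p.
  −(0.44)·ln(0.44) = 0.36123
  −(0.36)·ln(0.36) = 0.36779
  −(0.20)·ln(0.20) = 0.32189
Sum: 0.36123 + 0.36779 + 0.32189 = 1.0509 nats.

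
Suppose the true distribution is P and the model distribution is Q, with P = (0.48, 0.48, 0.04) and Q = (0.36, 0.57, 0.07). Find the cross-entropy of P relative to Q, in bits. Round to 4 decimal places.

1.2502 bits

H(P,Q) = −Σ p·log₂ q.
  −0.48·log₂(0.36) = 0.70749
  −0.48·log₂(0.57) = 0.38926
  −0.04·log₂(0.07) = 0.15346
H(P,Q) = 1.2502 bits.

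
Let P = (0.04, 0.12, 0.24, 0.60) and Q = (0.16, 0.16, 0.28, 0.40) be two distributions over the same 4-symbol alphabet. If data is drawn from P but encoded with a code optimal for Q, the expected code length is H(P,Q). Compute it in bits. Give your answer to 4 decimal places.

1.6569 bits

H(P,Q) = −Σ p·log₂ q.
  −0.04·log₂(0.16) = 0.10575
  −0.12·log₂(0.16) = 0.31726
  −0.24·log₂(0.28) = 0.44076
  −0.60·log₂(0.40) = 0.79316
H(P,Q) = 1.6569 bits.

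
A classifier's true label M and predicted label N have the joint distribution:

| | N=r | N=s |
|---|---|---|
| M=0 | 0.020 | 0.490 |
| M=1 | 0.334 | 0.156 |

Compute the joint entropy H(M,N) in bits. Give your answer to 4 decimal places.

1.5637 bits

H(M,N) = −Σ p(x,y)·log₂ p(x,y) over all 4 cells.
  cell (0,r): −0.020·log₂0.020 = 0.11288
  cell (0,s): −0.490·log₂0.490 = 0.50428
  cell (1,r): −0.334·log₂0.334 = 0.52841
  cell (1,s): −0.156·log₂0.156 = 0.41814
Sum = 1.5637 bits.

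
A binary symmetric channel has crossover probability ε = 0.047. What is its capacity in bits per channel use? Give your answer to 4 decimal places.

0.7265 bits

Binary symmetric channel: C = 1 − h₂(ε) where h₂ is the binary entropy function.
h₂(0.047) = −0.047·log₂0.047 − 0.953·log₂0.953 = 0.2735.
C = 1 − 0.2735 = 0.7265 bits per channel use.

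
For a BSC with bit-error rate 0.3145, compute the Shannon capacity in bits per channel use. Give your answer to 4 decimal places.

Binary symmetric channel: C = 1 − h₂(ε) where h₂ is the binary entropy function.
h₂(0.3145) = −0.3145·log₂0.3145 − 0.6855·log₂0.6855 = 0.8983.
C = 1 − 0.8983 = 0.1017 bits per channel use.

0.1017 bits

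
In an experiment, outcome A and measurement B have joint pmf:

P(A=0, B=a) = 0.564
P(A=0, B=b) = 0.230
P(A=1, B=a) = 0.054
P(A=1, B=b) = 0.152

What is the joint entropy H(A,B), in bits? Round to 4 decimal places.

1.5942 bits

H(A,B) = −Σ p(x,y)·log₂ p(x,y) over all 4 cells.
  cell (0,a): −0.564·log₂0.564 = 0.46600
  cell (0,b): −0.230·log₂0.230 = 0.48767
  cell (1,a): −0.054·log₂0.054 = 0.22739
  cell (1,b): −0.152·log₂0.152 = 0.41311
Sum = 1.5942 bits.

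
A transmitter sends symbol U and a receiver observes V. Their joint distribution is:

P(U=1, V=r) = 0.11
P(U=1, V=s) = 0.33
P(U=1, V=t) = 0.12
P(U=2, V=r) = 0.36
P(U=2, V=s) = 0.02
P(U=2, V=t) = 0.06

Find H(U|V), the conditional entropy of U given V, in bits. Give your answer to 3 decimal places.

0.645 bits

Marginals: p(U) = (0.5600, 0.4400), p(V) = (0.4700, 0.3500, 0.1800).
H(U|V) = Σ p(V) · H(U|V=·).
  V=r: p=0.4700, H(U|V=r) = 0.7850
  V=s: p=0.3500, H(U|V=s) = 0.3160
  V=t: p=0.1800, H(U|V=t) = 0.9183
Weighted sum = 0.645 bits.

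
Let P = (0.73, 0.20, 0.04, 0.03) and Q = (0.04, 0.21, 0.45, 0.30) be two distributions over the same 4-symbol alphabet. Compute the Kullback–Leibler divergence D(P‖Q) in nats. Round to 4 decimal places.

1.9444 nats

D(P‖Q) = Σ p·ln(p/q).
  0.73·ln(0.73/0.04) = 2.12004
  0.20·ln(0.20/0.21) = -0.00976
  0.04·ln(0.04/0.45) = -0.09681
  0.03·ln(0.03/0.30) = -0.06908
D(P‖Q) = 1.9444 nats.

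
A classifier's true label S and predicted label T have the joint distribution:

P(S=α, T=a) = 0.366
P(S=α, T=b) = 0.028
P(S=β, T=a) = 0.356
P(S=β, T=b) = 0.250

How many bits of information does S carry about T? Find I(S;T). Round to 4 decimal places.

0.1144 bits

Marginals: p(S) = (0.3940, 0.6060), p(T) = (0.7220, 0.2780).
I(S;T) = Σ p(x,y)·log₂[p(x,y)/(p(x)p(y))].
  (α,a): 0.366·log₂(1.2866) = 0.13307
  (α,b): 0.028·log₂(0.2556) = -0.05510
  (β,a): 0.356·log₂(0.8137) = -0.10591
  (β,b): 0.250·log₂(1.4840) = 0.14236
Sum = 0.1144 bits.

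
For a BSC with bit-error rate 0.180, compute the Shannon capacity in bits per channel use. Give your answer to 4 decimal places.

0.3199 bits

Binary symmetric channel: C = 1 − h₂(ε) where h₂ is the binary entropy function.
h₂(0.180) = −0.180·log₂0.180 − 0.820·log₂0.820 = 0.6801.
C = 1 − 0.6801 = 0.3199 bits per channel use.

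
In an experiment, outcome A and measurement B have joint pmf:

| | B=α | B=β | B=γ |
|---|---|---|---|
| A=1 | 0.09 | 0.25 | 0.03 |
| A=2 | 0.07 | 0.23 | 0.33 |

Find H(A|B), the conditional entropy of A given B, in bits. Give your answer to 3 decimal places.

Chain rule: H(A|B) = H(A,B) − H(B).
Marginals: p(A) = (0.3700, 0.6300), p(B) = (0.1600, 0.4800, 0.3600).
H(A,B) = 2.2485 bits; H(B) = 1.4619 bits.
H(A|B) = 2.2485 − 1.4619 = 0.787 bits.

0.787 bits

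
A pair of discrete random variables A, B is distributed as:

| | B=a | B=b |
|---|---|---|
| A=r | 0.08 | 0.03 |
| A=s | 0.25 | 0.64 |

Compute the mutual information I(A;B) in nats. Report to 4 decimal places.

Marginals: p(A) = (0.1100, 0.8900), p(B) = (0.3300, 0.6700).
I(A;B) = H(A) + H(B) − H(A,B).
H(A) = 0.3465, H(B) = 0.6342, H(A,B) = 0.9395.
I(A;B) = 0.3465 + 0.6342 − 0.9395 = 0.0412 nats.

0.0412 nats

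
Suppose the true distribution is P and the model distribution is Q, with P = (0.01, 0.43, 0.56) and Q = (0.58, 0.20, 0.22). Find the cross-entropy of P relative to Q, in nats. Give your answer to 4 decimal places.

H(P,Q) = −Σ p·ln q.
  −0.01·ln(0.58) = 0.00545
  −0.43·ln(0.20) = 0.69206
  −0.56·ln(0.22) = 0.84791
H(P,Q) = 1.5454 nats.

1.5454 nats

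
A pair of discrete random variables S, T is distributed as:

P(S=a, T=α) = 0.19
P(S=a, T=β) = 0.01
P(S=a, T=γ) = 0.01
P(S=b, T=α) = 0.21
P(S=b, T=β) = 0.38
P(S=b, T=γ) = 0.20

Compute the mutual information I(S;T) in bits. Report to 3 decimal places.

0.217 bits

Marginals: p(S) = (0.2100, 0.7900), p(T) = (0.4000, 0.3900, 0.2100).
I(S;T) = H(S) + H(T) − H(S,T).
H(S) = 0.7415, H(T) = 1.5314, H(S,T) = 2.0558.
I(S;T) = 0.7415 + 1.5314 − 2.0558 = 0.217 bits.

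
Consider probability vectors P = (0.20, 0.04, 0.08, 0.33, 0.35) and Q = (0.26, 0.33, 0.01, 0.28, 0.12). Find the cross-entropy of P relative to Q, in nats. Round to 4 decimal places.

1.8443 nats

H(P,Q) = −Σ p·ln q.
  −0.20·ln(0.26) = 0.26941
  −0.04·ln(0.33) = 0.04435
  −0.08·ln(0.01) = 0.36841
  −0.33·ln(0.28) = 0.42008
  −0.35·ln(0.12) = 0.74209
H(P,Q) = 1.8443 nats.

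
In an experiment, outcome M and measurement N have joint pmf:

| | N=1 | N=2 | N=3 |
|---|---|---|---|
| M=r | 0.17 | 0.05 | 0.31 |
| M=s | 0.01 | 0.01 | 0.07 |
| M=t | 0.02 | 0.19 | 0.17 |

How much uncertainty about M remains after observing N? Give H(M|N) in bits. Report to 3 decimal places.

Chain rule: H(M|N) = H(M,N) − H(N).
Marginals: p(M) = (0.5300, 0.0900, 0.3800), p(N) = (0.2000, 0.2500, 0.5500).
H(M,N) = 2.5786 bits; H(N) = 1.4388 bits.
H(M|N) = 2.5786 − 1.4388 = 1.140 bits.

1.140 bits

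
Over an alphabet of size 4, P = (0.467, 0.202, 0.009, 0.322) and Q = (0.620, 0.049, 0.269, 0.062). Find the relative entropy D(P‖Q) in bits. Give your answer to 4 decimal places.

D(P‖Q) = Σ p·log₂(p/q).
  0.467·log₂(0.467/0.620) = -0.19093
  0.202·log₂(0.202/0.049) = 0.41279
  0.009·log₂(0.009/0.269) = -0.04411
  0.322·log₂(0.322/0.062) = 0.76530
D(P‖Q) = 0.9430 bits.

0.9430 bits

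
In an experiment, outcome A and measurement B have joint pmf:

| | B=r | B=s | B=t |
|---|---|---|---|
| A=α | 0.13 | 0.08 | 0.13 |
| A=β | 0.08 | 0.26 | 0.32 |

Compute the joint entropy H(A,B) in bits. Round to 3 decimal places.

H(A,B) = −Σ p(x,y)·log₂ p(x,y) over all 6 cells.
  cell (α,r): −0.13·log₂0.13 = 0.3826
  cell (α,s): −0.08·log₂0.08 = 0.2915
  cell (α,t): −0.13·log₂0.13 = 0.3826
  cell (β,r): −0.08·log₂0.08 = 0.2915
  cell (β,s): −0.26·log₂0.26 = 0.5053
  cell (β,t): −0.32·log₂0.32 = 0.5260
Sum = 2.380 bits.

2.380 bits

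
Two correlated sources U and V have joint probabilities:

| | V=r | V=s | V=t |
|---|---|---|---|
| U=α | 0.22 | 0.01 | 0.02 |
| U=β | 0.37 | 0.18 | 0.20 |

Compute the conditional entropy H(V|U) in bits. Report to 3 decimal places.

1.289 bits

Chain rule: H(V|U) = H(U,V) − H(U).
Marginals: p(U) = (0.2500, 0.7500), p(V) = (0.5900, 0.1900, 0.2200).
H(U,V) = 2.1003 bits; H(U) = 0.8113 bits.
H(V|U) = 2.1003 − 0.8113 = 1.289 bits.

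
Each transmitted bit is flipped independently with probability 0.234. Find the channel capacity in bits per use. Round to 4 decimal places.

0.2151 bits

Binary symmetric channel: C = 1 − h₂(ε) where h₂ is the binary entropy function.
h₂(0.234) = −0.234·log₂0.234 − 0.766·log₂0.766 = 0.7849.
C = 1 − 0.7849 = 0.2151 bits per channel use.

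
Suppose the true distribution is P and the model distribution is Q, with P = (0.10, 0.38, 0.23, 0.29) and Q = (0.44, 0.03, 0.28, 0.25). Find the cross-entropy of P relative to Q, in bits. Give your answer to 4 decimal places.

3.0432 bits

H(P,Q) = −Σ p·log₂ q.
  −0.10·log₂(0.44) = 0.11844
  −0.38·log₂(0.03) = 1.92238
  −0.23·log₂(0.28) = 0.42240
  −0.29·log₂(0.25) = 0.58000
H(P,Q) = 3.0432 bits.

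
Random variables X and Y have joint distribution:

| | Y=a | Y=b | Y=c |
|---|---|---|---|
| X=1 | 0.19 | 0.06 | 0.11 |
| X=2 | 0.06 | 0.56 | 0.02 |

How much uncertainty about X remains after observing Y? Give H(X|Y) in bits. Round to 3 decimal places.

Marginals: p(X) = (0.3600, 0.6400), p(Y) = (0.2500, 0.6200, 0.1300).
H(X|Y) = Σ p(Y) · H(X|Y=·).
  Y=a: p=0.2500, H(X|Y=a) = 0.7950
  Y=b: p=0.6200, H(X|Y=b) = 0.4587
  Y=c: p=0.1300, H(X|Y=c) = 0.6194
Weighted sum = 0.564 bits.

0.564 bits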